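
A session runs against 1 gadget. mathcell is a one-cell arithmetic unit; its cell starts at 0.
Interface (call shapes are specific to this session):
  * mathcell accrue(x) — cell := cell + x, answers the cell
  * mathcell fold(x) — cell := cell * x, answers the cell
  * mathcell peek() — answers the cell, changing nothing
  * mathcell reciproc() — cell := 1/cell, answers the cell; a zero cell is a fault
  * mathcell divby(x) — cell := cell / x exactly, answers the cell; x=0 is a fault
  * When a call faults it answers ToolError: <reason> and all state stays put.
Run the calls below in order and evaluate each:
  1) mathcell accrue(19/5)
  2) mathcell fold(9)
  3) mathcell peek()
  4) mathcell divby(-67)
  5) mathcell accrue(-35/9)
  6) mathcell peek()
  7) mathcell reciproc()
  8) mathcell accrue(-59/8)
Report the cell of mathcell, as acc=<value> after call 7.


Now I run mathcell accrue(x→19/5), yielding 19/5.
Then mathcell fold(x→9), yielding 171/5.
Now I run mathcell peek(), and get 171/5.
I try mathcell divby(x→-67): -171/335.
I call mathcell accrue(x→-35/9), — result: -13264/3015.
Invoking mathcell peek: -13264/3015.
I invoke mathcell reciproc(), — result: -3015/13264.
Invoking mathcell accrue(x→-59/8), and see -100837/13264.

Answer: acc=-3015/13264


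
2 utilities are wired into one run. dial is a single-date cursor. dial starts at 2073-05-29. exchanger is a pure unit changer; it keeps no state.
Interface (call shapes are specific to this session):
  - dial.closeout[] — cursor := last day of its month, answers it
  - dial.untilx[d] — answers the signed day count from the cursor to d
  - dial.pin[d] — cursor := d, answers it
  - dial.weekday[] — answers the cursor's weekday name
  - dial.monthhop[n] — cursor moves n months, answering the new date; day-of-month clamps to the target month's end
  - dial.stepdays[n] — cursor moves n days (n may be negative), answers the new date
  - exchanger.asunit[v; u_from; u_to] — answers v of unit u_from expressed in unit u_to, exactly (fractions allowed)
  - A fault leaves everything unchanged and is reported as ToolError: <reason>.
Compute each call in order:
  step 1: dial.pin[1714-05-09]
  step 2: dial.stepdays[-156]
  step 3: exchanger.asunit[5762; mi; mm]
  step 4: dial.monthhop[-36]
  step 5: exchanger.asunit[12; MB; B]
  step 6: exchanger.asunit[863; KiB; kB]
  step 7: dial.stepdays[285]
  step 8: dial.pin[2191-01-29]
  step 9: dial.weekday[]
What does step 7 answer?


Answer: 1711-09-15

Derivation:
Do: dial.pin[d='1714-05-09']
See: 1714-05-09
Do: dial.stepdays[n='-156']
See: 1713-12-04
Do: exchanger.asunit[v='5762'; u_from='mi'; u_to='mm']
See: 9273040128
Do: dial.monthhop[n='-36']
See: 1710-12-04
Do: exchanger.asunit[v='12'; u_from='MB'; u_to='B']
See: 12000000
Do: exchanger.asunit[v='863'; u_from='KiB'; u_to='kB']
See: 110464/125
Do: dial.stepdays[n='285']
See: 1711-09-15
Do: dial.pin[d='2191-01-29']
See: 2191-01-29
Do: dial.weekday[]
See: Saturday


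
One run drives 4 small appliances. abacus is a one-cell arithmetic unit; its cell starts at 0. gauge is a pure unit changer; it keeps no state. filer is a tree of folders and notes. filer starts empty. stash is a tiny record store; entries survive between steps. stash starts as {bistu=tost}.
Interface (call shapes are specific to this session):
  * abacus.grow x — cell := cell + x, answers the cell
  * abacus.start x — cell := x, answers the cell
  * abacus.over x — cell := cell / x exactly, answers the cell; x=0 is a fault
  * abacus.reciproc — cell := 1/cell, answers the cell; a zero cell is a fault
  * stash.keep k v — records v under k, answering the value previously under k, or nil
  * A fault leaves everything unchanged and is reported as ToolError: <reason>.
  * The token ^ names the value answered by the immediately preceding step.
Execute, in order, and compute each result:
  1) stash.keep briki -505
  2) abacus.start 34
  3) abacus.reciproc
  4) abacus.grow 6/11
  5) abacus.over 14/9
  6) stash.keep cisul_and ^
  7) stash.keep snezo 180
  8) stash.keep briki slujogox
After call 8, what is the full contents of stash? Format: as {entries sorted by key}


Answer: {bistu=tost, briki=slujogox, cisul_and=1935/5236, snezo=180}

Derivation:
// keep(briki, -505) => nil
// start(34) => 34
// reciproc() => 1/34
// grow(6/11) => 215/374
// over(14/9) => 1935/5236
// keep(cisul_and, ^) => nil
// keep(snezo, 180) => nil
// keep(briki, slujogox) => -505


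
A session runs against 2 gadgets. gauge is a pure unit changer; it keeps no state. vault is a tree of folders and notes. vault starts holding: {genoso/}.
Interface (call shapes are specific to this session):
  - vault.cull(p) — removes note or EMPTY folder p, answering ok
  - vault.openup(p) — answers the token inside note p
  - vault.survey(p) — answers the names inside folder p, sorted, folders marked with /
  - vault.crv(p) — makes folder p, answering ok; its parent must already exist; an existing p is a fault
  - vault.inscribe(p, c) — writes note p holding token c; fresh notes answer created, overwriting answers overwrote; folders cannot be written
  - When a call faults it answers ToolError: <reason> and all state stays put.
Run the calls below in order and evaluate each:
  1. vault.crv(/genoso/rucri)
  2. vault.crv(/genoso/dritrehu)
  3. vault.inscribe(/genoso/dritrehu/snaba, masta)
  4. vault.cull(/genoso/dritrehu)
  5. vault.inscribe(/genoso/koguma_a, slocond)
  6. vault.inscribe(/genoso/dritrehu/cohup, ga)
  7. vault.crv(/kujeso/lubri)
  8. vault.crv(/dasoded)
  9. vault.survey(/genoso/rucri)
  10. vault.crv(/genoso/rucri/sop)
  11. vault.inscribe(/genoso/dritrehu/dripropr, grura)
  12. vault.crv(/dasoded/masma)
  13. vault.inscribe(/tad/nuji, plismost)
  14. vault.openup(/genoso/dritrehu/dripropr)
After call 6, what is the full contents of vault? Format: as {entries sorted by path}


~$ vault.crv /genoso/rucri
:: ok
~$ vault.crv /genoso/dritrehu
:: ok
~$ vault.inscribe /genoso/dritrehu/snaba masta
:: created
~$ vault.cull /genoso/dritrehu
:: ToolError: not empty
~$ vault.inscribe /genoso/koguma_a slocond
:: created
~$ vault.inscribe /genoso/dritrehu/cohup ga
:: created
~$ vault.crv /kujeso/lubri
:: ToolError: no parent
~$ vault.crv /dasoded
:: ok
~$ vault.survey /genoso/rucri
:: []
~$ vault.crv /genoso/rucri/sop
:: ok
~$ vault.inscribe /genoso/dritrehu/dripropr grura
:: created
~$ vault.crv /dasoded/masma
:: ok
~$ vault.inscribe /tad/nuji plismost
:: ToolError: no parent
~$ vault.openup /genoso/dritrehu/dripropr
:: grura

Answer: {genoso/, genoso/dritrehu/, genoso/dritrehu/cohup=ga, genoso/dritrehu/snaba=masta, genoso/koguma_a=slocond, genoso/rucri/}


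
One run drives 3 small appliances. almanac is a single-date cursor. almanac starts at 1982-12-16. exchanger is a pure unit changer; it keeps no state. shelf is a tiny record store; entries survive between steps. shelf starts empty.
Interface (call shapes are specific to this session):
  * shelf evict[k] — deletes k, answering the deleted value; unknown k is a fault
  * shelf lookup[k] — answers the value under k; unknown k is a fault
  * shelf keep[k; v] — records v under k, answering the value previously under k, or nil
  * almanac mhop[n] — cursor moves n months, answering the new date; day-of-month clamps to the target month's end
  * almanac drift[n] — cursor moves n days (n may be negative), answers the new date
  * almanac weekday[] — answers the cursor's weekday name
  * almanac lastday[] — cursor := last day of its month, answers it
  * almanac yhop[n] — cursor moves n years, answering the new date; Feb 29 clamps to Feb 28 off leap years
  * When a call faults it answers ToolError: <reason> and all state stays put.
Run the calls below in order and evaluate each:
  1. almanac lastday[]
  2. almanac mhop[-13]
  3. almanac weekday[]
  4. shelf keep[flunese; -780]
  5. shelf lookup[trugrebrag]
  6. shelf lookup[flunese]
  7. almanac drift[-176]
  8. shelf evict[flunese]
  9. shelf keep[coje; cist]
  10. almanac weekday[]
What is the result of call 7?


Answer: 1981-06-07

Derivation:
Then almanac lastday, which returns 1982-12-31.
I call almanac mhop with n=-13, → 1981-11-30.
I use almanac weekday(), giving Monday.
Then shelf keep with k=flunese, v=-780, and get nil.
I invoke shelf lookup with k=trugrebrag, yielding ToolError: no such key trugrebrag.
Calling shelf lookup with k=flunese, — result: -780.
I use almanac drift with n=-176, and observe 1981-06-07.
Calling shelf evict with k=flunese, → -780.
I run shelf keep with k=coje, v=cist, which returns nil.
I try almanac weekday, yielding Sunday.


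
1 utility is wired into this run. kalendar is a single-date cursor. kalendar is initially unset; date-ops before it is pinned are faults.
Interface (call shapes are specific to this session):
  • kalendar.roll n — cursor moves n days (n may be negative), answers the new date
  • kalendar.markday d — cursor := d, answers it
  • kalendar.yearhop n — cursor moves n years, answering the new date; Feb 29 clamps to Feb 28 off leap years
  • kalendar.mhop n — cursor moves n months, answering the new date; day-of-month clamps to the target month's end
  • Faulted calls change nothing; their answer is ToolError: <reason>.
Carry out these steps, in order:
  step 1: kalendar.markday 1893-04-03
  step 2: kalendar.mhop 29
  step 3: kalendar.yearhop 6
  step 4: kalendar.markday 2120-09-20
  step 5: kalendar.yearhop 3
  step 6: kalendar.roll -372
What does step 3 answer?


;; 1. kalendar.markday(1893-04-03) => 1893-04-03
;; 2. kalendar.mhop(29) => 1895-09-03
;; 3. kalendar.yearhop(6) => 1901-09-03
;; 4. kalendar.markday(2120-09-20) => 2120-09-20
;; 5. kalendar.yearhop(3) => 2123-09-20
;; 6. kalendar.roll(-372) => 2122-09-13

Answer: 1901-09-03


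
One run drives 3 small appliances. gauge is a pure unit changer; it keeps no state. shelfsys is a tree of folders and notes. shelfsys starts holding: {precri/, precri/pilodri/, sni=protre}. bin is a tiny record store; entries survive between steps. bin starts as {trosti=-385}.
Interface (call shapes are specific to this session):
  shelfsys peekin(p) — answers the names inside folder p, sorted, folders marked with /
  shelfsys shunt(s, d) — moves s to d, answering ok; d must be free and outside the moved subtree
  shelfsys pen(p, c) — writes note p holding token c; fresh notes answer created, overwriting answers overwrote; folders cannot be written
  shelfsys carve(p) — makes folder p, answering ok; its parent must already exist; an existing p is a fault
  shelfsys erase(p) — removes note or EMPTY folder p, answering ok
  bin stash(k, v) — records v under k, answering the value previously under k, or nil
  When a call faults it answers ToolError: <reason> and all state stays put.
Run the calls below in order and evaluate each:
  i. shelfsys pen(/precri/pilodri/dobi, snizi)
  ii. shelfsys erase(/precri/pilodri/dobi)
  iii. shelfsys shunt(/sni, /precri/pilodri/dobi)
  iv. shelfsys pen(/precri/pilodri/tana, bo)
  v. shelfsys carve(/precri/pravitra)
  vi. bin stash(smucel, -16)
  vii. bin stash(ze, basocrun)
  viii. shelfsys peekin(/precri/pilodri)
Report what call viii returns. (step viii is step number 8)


CALL shelfsys pen[p=/precri/pilodri/dobi; c=snizi]
RET  created
CALL shelfsys erase[p=/precri/pilodri/dobi]
RET  ok
CALL shelfsys shunt[s=/sni; d=/precri/pilodri/dobi]
RET  ok
CALL shelfsys pen[p=/precri/pilodri/tana; c=bo]
RET  created
CALL shelfsys carve[p=/precri/pravitra]
RET  ok
CALL bin stash[k=smucel; v=-16]
RET  nil
CALL bin stash[k=ze; v=basocrun]
RET  nil
CALL shelfsys peekin[p=/precri/pilodri]
RET  [dobi, tana]

Answer: [dobi, tana]


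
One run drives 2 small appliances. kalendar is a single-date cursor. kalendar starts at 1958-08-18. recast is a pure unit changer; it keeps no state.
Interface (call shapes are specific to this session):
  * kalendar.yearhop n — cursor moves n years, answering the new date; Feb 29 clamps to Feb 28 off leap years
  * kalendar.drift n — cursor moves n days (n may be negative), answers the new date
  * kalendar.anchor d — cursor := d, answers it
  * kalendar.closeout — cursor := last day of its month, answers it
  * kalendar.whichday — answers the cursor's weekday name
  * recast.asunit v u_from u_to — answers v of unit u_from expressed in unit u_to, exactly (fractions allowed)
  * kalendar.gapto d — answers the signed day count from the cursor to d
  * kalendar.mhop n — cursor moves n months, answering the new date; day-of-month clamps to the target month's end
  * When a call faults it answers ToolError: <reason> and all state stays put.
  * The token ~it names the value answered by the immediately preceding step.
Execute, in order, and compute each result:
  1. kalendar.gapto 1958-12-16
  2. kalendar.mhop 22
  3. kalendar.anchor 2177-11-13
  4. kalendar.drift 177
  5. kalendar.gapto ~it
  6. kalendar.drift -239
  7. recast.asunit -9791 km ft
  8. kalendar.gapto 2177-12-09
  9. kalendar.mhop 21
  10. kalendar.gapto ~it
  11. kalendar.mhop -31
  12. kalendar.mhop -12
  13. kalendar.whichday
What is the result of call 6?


Answer: 2177-09-12

Derivation:
Invoking gapto using d→1958-12-16, giving 120.
Next I call mhop using n→22, giving 1960-06-18.
I call anchor using d→2177-11-13, and see 2177-11-13.
Invoking drift using n→177, yielding 2178-05-09.
Next I call gapto using d→~it, and get 0.
Then drift using n→-239, which returns 2177-09-12.
Using asunit using v→-9791, u_from→km, u_to→ft, giving -12238750000/381.
Calling gapto using d→2177-12-09, and observe 88.
I run mhop using n→21, → 2179-06-12.
Then gapto using d→~it: 0.
Calling mhop using n→-31, → 2176-11-12.
Then mhop using n→-12, → 2175-11-12.
Now I run whichday(), which returns Sunday.


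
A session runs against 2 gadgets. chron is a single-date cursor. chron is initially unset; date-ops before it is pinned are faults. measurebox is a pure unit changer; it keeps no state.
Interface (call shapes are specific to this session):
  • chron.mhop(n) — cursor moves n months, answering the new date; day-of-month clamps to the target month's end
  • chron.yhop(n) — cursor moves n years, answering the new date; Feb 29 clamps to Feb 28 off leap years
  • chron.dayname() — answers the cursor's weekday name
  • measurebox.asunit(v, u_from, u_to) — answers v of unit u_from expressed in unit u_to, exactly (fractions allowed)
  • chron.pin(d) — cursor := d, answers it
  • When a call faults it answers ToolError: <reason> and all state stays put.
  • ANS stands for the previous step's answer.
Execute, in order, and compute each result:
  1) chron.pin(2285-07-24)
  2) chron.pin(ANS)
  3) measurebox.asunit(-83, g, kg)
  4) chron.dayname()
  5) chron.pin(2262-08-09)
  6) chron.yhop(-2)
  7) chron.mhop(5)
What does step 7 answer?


Answer: 2261-01-09

Derivation:
Calling chron.pin using d='2285-07-24', yielding 2285-07-24.
Using chron.pin using d='ANS', and get 2285-07-24.
I use measurebox.asunit using v='-83', u_from='g', u_to='kg', yielding -83/1000.
I invoke chron.dayname, — result: Friday.
I try chron.pin using d='2262-08-09', and get 2262-08-09.
I use chron.yhop using n='-2', → 2260-08-09.
I run chron.mhop using n='5', and observe 2261-01-09.


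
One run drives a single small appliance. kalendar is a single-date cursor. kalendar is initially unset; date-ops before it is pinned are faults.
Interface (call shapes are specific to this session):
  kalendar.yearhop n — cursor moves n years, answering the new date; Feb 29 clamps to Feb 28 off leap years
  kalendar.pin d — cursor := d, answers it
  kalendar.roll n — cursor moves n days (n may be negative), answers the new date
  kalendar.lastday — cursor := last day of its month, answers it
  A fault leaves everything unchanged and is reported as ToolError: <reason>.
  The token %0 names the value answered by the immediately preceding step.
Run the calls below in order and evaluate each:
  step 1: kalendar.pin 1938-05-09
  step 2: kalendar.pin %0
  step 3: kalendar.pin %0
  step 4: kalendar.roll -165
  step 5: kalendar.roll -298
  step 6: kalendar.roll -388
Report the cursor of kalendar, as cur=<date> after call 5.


Answer: cur=1937-01-31

Derivation:
>> kalendar.pin(d='1938-05-09')
<< 1938-05-09
>> kalendar.pin(d='%0')
<< 1938-05-09
>> kalendar.pin(d='%0')
<< 1938-05-09
>> kalendar.roll(n='-165')
<< 1937-11-25
>> kalendar.roll(n='-298')
<< 1937-01-31
>> kalendar.roll(n='-388')
<< 1936-01-09


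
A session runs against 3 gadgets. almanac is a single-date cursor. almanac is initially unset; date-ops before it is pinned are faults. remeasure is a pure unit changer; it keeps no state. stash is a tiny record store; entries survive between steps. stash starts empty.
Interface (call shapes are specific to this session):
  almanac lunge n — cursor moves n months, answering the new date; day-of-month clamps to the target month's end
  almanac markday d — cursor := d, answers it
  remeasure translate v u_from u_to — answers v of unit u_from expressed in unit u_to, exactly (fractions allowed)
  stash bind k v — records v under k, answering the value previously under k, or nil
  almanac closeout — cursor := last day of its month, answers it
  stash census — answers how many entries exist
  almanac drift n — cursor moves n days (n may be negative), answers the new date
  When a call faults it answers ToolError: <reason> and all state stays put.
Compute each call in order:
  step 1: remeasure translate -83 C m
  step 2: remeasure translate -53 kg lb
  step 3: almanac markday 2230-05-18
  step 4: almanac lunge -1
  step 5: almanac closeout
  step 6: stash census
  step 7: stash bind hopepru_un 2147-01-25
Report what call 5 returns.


Answer: 2230-04-30

Derivation:
Invoking remeasure translate on -83, C, m, and see ToolError: incompatible units.
Using remeasure translate on -53, kg, lb: -5300000000/45359237.
I use almanac markday on 2230-05-18, yielding 2230-05-18.
Calling almanac lunge on -1, — result: 2230-04-18.
Using almanac closeout, and see 2230-04-30.
I run stash census, → 0.
Next I call stash bind on hopepru_un, 2147-01-25, yielding nil.


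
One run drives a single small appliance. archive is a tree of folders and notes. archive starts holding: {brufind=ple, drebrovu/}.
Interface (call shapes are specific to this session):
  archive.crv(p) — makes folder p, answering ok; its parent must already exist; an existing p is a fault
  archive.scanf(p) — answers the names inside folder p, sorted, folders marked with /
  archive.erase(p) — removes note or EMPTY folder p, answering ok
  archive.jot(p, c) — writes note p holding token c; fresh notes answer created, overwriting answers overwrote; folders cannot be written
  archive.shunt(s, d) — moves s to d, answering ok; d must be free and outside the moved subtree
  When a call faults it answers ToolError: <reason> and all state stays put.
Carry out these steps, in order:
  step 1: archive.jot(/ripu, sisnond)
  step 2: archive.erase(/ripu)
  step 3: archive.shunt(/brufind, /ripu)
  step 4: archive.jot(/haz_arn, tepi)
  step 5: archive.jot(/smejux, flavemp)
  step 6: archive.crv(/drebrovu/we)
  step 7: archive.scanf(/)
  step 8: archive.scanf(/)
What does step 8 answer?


Answer: [drebrovu/, haz_arn, ripu, smejux]

Derivation:
I use archive.jot on /ripu, sisnond, → created.
Next I call archive.erase on /ripu, — result: ok.
Then archive.shunt on /brufind, /ripu: ok.
I use archive.jot on /haz_arn, tepi, giving created.
Invoking archive.jot on /smejux, flavemp, which returns created.
Then archive.crv on /drebrovu/we, — result: ok.
I use archive.scanf on /, which returns [drebrovu/, haz_arn, ripu, smejux].
I call archive.scanf on /, giving [drebrovu/, haz_arn, ripu, smejux].


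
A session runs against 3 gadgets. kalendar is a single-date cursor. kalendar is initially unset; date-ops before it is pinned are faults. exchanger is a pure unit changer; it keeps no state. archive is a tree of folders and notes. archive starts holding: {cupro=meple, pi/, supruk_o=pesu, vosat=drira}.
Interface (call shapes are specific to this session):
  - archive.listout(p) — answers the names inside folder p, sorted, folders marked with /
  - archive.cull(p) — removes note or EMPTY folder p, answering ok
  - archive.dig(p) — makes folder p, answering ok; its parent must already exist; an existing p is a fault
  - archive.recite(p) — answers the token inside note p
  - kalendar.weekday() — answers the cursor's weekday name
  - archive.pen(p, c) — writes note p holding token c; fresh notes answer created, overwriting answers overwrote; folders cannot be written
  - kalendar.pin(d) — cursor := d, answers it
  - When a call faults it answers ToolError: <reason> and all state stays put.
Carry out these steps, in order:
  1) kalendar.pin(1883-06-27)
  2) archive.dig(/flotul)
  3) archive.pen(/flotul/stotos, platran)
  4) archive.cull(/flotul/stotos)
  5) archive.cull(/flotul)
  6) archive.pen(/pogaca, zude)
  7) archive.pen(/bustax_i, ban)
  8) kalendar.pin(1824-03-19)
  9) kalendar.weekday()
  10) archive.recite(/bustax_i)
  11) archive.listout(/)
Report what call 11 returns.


Answer: [bustax_i, cupro, pi/, pogaca, supruk_o, vosat]

Derivation:
→ kalendar.pin(d='1883-06-27')
← 1883-06-27
→ archive.dig(p='/flotul')
← ok
→ archive.pen(p='/flotul/stotos', c='platran')
← created
→ archive.cull(p='/flotul/stotos')
← ok
→ archive.cull(p='/flotul')
← ok
→ archive.pen(p='/pogaca', c='zude')
← created
→ archive.pen(p='/bustax_i', c='ban')
← created
→ kalendar.pin(d='1824-03-19')
← 1824-03-19
→ kalendar.weekday()
← Friday
→ archive.recite(p='/bustax_i')
← ban
→ archive.listout(p='/')
← [bustax_i, cupro, pi/, pogaca, supruk_o, vosat]


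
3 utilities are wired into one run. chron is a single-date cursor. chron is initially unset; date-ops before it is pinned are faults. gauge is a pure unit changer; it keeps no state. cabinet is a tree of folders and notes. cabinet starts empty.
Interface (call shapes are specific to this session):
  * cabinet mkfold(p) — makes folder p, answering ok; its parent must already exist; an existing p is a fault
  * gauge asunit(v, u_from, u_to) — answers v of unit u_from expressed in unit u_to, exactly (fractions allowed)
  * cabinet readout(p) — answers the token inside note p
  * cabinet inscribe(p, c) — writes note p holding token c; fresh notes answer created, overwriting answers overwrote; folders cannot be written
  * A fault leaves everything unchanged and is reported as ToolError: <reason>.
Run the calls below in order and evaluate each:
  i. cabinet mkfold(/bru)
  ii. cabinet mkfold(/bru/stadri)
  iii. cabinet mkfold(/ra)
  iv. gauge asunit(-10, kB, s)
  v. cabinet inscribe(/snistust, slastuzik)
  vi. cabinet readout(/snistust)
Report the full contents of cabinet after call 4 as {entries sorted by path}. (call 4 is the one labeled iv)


Answer: {bru/, bru/stadri/, ra/}

Derivation:
% cabinet mkfold p→/bru
[out] ok
% cabinet mkfold p→/bru/stadri
[out] ok
% cabinet mkfold p→/ra
[out] ok
% gauge asunit v→-10 u_from→kB u_to→s
[out] ToolError: incompatible units
% cabinet inscribe p→/snistust c→slastuzik
[out] created
% cabinet readout p→/snistust
[out] slastuzik


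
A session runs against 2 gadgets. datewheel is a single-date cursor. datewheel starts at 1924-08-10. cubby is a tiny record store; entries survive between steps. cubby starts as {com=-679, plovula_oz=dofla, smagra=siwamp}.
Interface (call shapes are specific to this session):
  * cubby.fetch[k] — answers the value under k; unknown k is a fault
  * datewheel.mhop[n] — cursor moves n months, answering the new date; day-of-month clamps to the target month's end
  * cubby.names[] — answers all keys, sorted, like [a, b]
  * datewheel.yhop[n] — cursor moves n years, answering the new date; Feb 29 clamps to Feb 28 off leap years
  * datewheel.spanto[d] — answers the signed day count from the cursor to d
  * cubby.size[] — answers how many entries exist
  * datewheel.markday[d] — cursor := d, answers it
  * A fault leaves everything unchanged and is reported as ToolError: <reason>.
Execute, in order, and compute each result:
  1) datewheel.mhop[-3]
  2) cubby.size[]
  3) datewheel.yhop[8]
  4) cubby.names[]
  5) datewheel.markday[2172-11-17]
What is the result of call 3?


~$ datewheel.mhop n: -3
= 1924-05-10
~$ cubby.size
= 3
~$ datewheel.yhop n: 8
= 1932-05-10
~$ cubby.names
= [com, plovula_oz, smagra]
~$ datewheel.markday d: 2172-11-17
= 2172-11-17

Answer: 1932-05-10


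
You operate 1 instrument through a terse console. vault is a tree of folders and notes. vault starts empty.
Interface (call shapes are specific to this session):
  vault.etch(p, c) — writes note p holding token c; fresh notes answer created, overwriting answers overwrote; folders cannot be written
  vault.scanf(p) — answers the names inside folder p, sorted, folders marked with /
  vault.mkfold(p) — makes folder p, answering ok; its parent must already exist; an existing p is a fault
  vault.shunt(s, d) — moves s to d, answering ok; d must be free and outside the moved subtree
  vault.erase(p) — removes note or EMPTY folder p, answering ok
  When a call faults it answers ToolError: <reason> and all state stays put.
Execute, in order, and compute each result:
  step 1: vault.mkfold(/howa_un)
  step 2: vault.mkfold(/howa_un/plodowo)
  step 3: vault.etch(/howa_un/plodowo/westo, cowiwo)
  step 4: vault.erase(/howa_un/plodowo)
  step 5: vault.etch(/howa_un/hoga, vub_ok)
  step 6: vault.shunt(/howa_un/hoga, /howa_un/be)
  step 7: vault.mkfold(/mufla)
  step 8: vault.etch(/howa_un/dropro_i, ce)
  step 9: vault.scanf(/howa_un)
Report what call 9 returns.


-- mkfold(/howa_un) ~> ok
-- mkfold(/howa_un/plodowo) ~> ok
-- etch(/howa_un/plodowo/westo, cowiwo) ~> created
-- erase(/howa_un/plodowo) ~> ToolError: not empty
-- etch(/howa_un/hoga, vub_ok) ~> created
-- shunt(/howa_un/hoga, /howa_un/be) ~> ok
-- mkfold(/mufla) ~> ok
-- etch(/howa_un/dropro_i, ce) ~> created
-- scanf(/howa_un) ~> [be, dropro_i, plodowo/]

Answer: [be, dropro_i, plodowo/]


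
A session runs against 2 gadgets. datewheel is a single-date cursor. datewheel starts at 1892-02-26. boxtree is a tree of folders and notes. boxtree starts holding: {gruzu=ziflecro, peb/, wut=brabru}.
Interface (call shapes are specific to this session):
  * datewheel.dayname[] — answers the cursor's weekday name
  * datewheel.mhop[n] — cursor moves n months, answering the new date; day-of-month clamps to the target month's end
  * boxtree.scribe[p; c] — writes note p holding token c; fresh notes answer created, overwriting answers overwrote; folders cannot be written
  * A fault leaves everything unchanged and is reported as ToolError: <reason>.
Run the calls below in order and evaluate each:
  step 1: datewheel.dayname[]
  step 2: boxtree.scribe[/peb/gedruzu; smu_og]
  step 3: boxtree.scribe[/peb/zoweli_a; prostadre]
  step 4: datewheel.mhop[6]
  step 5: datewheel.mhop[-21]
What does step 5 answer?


Calling dayname(), — result: Friday.
I invoke scribe with p: /peb/gedruzu, c: smu_og, → created.
I invoke scribe with p: /peb/zoweli_a, c: prostadre, yielding created.
Next I call mhop with n: 6, — result: 1892-08-26.
Invoking mhop with n: -21, and get 1890-11-26.

Answer: 1890-11-26


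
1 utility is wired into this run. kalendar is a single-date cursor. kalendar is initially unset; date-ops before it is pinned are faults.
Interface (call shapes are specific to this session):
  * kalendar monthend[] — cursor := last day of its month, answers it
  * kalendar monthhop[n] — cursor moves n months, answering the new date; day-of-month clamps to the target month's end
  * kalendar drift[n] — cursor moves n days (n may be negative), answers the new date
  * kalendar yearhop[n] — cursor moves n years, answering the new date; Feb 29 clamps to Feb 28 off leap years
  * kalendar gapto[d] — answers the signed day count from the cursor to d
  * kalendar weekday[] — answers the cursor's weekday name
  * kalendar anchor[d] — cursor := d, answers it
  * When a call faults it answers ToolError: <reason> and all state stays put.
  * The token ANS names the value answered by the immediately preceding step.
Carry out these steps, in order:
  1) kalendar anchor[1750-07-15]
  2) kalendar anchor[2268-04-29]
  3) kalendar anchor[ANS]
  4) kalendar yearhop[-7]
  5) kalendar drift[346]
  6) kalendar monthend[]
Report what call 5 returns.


$ kalendar anchor 1750-07-15
[out] 1750-07-15
$ kalendar anchor 2268-04-29
[out] 2268-04-29
$ kalendar anchor ANS
[out] 2268-04-29
$ kalendar yearhop -7
[out] 2261-04-29
$ kalendar drift 346
[out] 2262-04-10
$ kalendar monthend
[out] 2262-04-30

Answer: 2262-04-10


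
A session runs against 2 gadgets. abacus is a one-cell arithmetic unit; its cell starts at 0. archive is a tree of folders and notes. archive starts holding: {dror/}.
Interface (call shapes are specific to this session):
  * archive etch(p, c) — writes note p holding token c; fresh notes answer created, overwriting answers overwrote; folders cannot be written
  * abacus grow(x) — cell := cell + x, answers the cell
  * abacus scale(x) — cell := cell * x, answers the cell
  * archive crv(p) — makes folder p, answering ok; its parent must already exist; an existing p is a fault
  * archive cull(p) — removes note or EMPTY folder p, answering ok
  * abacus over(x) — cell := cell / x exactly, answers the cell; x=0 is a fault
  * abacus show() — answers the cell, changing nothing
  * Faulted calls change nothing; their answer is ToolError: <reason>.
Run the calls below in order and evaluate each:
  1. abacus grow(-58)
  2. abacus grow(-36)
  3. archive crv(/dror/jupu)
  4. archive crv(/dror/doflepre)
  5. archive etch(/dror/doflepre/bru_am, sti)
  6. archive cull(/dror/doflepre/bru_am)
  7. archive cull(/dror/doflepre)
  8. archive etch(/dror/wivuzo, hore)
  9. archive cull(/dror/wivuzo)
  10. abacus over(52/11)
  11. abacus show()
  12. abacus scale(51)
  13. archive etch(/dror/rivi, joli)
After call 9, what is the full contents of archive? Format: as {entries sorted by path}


Next I call abacus grow(-58), and see -58.
I run abacus grow(-36), and observe -94.
Invoking archive crv(/dror/jupu), → ok.
I try archive crv(/dror/doflepre), which returns ok.
Using archive etch(/dror/doflepre/bru_am, sti), yielding created.
Now I run archive cull(/dror/doflepre/bru_am), giving ok.
Invoking archive cull(/dror/doflepre), — result: ok.
Calling archive etch(/dror/wivuzo, hore), — result: created.
I use archive cull(/dror/wivuzo), giving ok.
Using abacus over(52/11): -517/26.
I use abacus show: -517/26.
Next I call abacus scale(51): -26367/26.
I try archive etch(/dror/rivi, joli), which returns created.

Answer: {dror/, dror/jupu/}


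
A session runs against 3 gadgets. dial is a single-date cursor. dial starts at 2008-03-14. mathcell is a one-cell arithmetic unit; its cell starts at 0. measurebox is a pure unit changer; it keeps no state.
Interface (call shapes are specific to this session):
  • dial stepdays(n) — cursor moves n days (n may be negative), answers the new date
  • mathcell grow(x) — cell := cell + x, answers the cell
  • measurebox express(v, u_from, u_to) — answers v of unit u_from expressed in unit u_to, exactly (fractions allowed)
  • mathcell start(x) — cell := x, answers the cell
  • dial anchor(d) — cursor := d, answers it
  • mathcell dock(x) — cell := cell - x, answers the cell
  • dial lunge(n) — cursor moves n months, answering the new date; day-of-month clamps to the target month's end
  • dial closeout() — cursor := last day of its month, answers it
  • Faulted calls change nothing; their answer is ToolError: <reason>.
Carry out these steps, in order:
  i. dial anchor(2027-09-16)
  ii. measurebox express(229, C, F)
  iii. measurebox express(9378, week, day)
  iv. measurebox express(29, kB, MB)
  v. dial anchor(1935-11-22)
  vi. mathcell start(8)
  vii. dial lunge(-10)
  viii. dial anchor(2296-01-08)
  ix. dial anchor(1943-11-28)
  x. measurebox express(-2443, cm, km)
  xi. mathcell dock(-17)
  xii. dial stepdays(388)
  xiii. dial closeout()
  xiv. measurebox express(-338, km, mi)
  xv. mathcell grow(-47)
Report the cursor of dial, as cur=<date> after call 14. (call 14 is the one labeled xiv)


==> dial anchor(d→2027-09-16)
<== 2027-09-16
==> measurebox express(v→229, u_from→C, u_to→F)
<== 2221/5
==> measurebox express(v→9378, u_from→week, u_to→day)
<== 65646
==> measurebox express(v→29, u_from→kB, u_to→MB)
<== 29/1000
==> dial anchor(d→1935-11-22)
<== 1935-11-22
==> mathcell start(x→8)
<== 8
==> dial lunge(n→-10)
<== 1935-01-22
==> dial anchor(d→2296-01-08)
<== 2296-01-08
==> dial anchor(d→1943-11-28)
<== 1943-11-28
==> measurebox express(v→-2443, u_from→cm, u_to→km)
<== -2443/100000
==> mathcell dock(x→-17)
<== 25
==> dial stepdays(n→388)
<== 1944-12-20
==> dial closeout()
<== 1944-12-31
==> measurebox express(v→-338, u_from→km, u_to→mi)
<== -2640625/12573
==> mathcell grow(x→-47)
<== -22

Answer: cur=1944-12-31


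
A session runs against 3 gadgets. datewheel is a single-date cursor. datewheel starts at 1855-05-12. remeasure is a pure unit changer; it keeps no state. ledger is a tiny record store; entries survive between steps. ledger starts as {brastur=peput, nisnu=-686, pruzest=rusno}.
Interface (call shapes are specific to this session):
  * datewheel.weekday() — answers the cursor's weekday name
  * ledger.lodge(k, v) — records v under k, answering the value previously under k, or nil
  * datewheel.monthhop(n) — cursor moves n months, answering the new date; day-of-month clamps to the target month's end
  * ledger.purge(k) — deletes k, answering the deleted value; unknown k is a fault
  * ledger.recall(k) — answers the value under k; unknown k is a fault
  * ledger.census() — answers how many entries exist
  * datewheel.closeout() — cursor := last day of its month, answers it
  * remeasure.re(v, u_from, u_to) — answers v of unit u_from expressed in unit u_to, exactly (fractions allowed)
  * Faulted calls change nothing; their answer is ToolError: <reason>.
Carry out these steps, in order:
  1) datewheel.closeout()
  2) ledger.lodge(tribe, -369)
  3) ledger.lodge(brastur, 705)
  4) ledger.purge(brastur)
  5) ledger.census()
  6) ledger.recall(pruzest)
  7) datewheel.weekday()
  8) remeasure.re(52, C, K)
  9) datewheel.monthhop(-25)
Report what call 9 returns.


→ datewheel.closeout()
← 1855-05-31
→ ledger.lodge(k=tribe, v=-369)
← nil
→ ledger.lodge(k=brastur, v=705)
← peput
→ ledger.purge(k=brastur)
← 705
→ ledger.census()
← 3
→ ledger.recall(k=pruzest)
← rusno
→ datewheel.weekday()
← Thursday
→ remeasure.re(v=52, u_from=C, u_to=K)
← 6503/20
→ datewheel.monthhop(n=-25)
← 1853-04-30

Answer: 1853-04-30


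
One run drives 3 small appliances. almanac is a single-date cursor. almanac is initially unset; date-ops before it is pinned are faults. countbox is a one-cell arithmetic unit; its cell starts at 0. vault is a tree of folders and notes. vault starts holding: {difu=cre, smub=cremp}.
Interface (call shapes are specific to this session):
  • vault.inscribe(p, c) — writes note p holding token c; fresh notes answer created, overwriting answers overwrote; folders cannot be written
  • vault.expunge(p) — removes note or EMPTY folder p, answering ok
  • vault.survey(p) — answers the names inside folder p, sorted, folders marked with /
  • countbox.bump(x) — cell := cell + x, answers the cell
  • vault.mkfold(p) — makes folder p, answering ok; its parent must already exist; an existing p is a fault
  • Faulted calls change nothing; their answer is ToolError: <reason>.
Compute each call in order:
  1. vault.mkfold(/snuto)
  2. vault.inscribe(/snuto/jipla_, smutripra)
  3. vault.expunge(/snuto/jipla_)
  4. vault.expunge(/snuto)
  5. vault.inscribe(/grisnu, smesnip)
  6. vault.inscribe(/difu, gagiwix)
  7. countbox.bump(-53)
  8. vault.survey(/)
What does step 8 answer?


Do: vault.mkfold[p→/snuto]
See: ok
Do: vault.inscribe[p→/snuto/jipla_; c→smutripra]
See: created
Do: vault.expunge[p→/snuto/jipla_]
See: ok
Do: vault.expunge[p→/snuto]
See: ok
Do: vault.inscribe[p→/grisnu; c→smesnip]
See: created
Do: vault.inscribe[p→/difu; c→gagiwix]
See: overwrote
Do: countbox.bump[x→-53]
See: -53
Do: vault.survey[p→/]
See: [difu, grisnu, smub]

Answer: [difu, grisnu, smub]


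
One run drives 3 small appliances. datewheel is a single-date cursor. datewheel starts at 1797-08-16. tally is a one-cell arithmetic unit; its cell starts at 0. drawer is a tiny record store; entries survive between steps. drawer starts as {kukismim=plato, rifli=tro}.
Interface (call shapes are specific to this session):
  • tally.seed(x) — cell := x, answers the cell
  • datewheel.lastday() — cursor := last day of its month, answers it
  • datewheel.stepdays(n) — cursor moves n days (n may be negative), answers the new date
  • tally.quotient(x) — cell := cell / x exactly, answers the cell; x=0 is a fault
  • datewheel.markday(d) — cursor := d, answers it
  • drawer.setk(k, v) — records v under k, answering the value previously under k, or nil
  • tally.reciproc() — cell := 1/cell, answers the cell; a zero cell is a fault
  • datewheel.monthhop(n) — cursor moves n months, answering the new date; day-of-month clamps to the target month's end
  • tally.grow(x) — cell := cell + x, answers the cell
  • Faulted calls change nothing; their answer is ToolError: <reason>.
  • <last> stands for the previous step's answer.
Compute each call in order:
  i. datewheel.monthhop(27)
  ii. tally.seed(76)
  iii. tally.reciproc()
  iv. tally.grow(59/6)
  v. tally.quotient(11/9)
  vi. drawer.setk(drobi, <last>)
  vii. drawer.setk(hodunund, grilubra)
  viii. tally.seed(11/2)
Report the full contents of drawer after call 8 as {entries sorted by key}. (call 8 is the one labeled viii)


-> monthhop(n=27)
<- 1799-11-16
-> seed(x=76)
<- 76
-> reciproc()
<- 1/76
-> grow(x=59/6)
<- 2245/228
-> quotient(x=11/9)
<- 6735/836
-> setk(k=drobi, v=<last>)
<- nil
-> setk(k=hodunund, v=grilubra)
<- nil
-> seed(x=11/2)
<- 11/2

Answer: {drobi=6735/836, hodunund=grilubra, kukismim=plato, rifli=tro}


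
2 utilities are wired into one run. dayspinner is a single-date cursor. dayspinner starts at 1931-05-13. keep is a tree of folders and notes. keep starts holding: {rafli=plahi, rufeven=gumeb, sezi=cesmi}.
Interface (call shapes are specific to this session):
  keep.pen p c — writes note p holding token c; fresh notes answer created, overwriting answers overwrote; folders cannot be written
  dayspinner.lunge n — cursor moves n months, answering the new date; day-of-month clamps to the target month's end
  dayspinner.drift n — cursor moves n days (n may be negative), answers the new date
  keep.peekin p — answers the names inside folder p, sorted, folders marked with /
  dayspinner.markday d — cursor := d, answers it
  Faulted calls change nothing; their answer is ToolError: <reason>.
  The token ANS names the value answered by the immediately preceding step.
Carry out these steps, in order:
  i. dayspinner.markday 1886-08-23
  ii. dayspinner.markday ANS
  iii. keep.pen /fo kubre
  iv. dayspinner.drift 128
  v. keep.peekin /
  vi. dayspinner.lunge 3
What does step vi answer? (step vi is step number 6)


Answer: 1887-03-29

Derivation:
$ dayspinner.markday d: 1886-08-23
= 1886-08-23
$ dayspinner.markday d: ANS
= 1886-08-23
$ keep.pen p: /fo c: kubre
= created
$ dayspinner.drift n: 128
= 1886-12-29
$ keep.peekin p: /
= [fo, rafli, rufeven, sezi]
$ dayspinner.lunge n: 3
= 1887-03-29


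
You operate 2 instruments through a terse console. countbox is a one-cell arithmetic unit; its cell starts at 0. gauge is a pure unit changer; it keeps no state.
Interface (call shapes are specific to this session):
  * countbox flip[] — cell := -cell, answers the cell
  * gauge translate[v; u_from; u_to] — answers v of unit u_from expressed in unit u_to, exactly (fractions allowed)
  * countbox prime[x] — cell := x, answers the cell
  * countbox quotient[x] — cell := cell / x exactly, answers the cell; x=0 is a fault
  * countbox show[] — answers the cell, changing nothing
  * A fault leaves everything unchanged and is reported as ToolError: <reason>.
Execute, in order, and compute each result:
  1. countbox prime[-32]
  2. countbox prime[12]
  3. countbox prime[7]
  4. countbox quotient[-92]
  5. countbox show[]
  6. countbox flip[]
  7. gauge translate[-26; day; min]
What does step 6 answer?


% countbox prime(x→-32) => -32
% countbox prime(x→12) => 12
% countbox prime(x→7) => 7
% countbox quotient(x→-92) => -7/92
% countbox show() => -7/92
% countbox flip() => 7/92
% gauge translate(v→-26, u_from→day, u_to→min) => -37440

Answer: 7/92
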